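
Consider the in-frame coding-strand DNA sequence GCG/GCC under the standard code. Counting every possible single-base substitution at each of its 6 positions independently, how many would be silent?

6

Codon 1 (GCG, Ala): 3 synonymous substitutions.
Codon 2 (GCC, Ala): 3 synonymous substitutions.
Total: 3 + 3 = 6.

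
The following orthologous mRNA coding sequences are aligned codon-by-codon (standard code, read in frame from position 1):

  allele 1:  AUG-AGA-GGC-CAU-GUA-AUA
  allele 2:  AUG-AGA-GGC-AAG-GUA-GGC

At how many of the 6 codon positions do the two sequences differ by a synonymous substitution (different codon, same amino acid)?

Codon 1: AUG Met / AUG Met — identical.
Codon 2: AGA Arg / AGA Arg — identical.
Codon 3: GGC Gly / GGC Gly — identical.
Codon 4: CAU His / AAG Lys — nonsynonymous.
Codon 5: GUA Val / GUA Val — identical.
Codon 6: AUA Ile / GGC Gly — nonsynonymous.
Synonymous differences: 0.

0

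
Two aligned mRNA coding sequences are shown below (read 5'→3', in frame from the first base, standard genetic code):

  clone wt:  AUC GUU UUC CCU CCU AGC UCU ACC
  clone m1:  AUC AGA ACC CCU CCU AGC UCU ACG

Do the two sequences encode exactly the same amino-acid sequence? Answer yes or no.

Codon 1: AUC Ile / AUC Ile — identical.
Codon 2: GUU Val / AGA Arg — nonsynonymous.
Codon 3: UUC Phe / ACC Thr — nonsynonymous.
Codon 4: CCU Pro / CCU Pro — identical.
Codon 5: CCU Pro / CCU Pro — identical.
Codon 6: AGC Ser / AGC Ser — identical.
Codon 7: UCU Ser / UCU Ser — identical.
Codon 8: ACC Thr / ACG Thr — synonymous.
Nonsynonymous differences: 2 → different protein.

no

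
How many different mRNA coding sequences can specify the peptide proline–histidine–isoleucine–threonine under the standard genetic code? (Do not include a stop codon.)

96

Pro: 4 codons.
His: 2 codons.
Ile: 3 codons.
Thr: 4 codons.
4 × 2 × 3 × 4 = 96.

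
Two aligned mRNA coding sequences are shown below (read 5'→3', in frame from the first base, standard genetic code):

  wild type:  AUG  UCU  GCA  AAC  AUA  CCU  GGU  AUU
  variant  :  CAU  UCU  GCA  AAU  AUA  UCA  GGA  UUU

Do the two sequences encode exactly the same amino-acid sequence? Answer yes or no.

Codon 1: AUG Met / CAU His — nonsynonymous.
Codon 2: UCU Ser / UCU Ser — identical.
Codon 3: GCA Ala / GCA Ala — identical.
Codon 4: AAC Asn / AAU Asn — synonymous.
Codon 5: AUA Ile / AUA Ile — identical.
Codon 6: CCU Pro / UCA Ser — nonsynonymous.
Codon 7: GGU Gly / GGA Gly — synonymous.
Codon 8: AUU Ile / UUU Phe — nonsynonymous.
Nonsynonymous differences: 3 → different protein.

no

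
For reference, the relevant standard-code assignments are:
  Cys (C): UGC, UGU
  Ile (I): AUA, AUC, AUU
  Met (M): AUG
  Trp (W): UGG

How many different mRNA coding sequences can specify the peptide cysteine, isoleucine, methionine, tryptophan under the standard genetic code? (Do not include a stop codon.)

Cys: 2 codons.
Ile: 3 codons.
Met: 1 codon.
Trp: 1 codon.
2 × 3 × 1 × 1 = 6.

6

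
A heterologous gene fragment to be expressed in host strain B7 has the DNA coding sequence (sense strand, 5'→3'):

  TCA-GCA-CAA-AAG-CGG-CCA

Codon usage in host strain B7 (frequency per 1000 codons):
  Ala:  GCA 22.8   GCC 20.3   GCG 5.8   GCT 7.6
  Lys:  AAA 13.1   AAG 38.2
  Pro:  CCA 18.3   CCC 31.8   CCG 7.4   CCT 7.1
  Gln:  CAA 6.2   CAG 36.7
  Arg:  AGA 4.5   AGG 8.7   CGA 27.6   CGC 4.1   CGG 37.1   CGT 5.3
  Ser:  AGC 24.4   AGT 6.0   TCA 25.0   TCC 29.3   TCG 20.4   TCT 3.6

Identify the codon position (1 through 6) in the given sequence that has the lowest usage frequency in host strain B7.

Codon 1 TCA (Ser): 25.0 per 1000.
Codon 2 GCA (Ala): 22.8 per 1000.
Codon 3 CAA (Gln): 6.2 per 1000.
Codon 4 AAG (Lys): 38.2 per 1000.
Codon 5 CGG (Arg): 37.1 per 1000.
Codon 6 CCA (Pro): 18.3 per 1000.
Lowest frequency is 6.2 at codon 3.

3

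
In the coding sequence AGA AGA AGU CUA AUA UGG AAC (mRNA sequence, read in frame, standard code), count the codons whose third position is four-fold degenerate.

Codon 1 AGA (Arg): third position 2-fold.
Codon 2 AGA (Arg): third position 2-fold.
Codon 3 AGU (Ser): third position 2-fold.
Codon 4 CUA (Leu): third position 4-fold.
Codon 5 AUA (Ile): third position 3-fold.
Codon 6 UGG (Trp): third position 1-fold.
Codon 7 AAC (Asn): third position 2-fold.
Four-fold degenerate third positions: 1.

1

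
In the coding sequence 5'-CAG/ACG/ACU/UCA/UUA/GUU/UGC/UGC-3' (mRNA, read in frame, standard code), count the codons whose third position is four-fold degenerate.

4

Codon 1 CAG (Gln): third position 2-fold.
Codon 2 ACG (Thr): third position 4-fold.
Codon 3 ACU (Thr): third position 4-fold.
Codon 4 UCA (Ser): third position 4-fold.
Codon 5 UUA (Leu): third position 2-fold.
Codon 6 GUU (Val): third position 4-fold.
Codon 7 UGC (Cys): third position 2-fold.
Codon 8 UGC (Cys): third position 2-fold.
Four-fold degenerate third positions: 4.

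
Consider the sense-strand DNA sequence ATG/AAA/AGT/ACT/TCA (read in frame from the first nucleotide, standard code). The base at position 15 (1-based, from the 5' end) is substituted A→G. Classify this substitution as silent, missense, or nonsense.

silent

Position 15 falls in codon 5: TCA → Ser.
After the substitution the codon is TCG → Ser.
Both encode Ser, so the change is synonymous.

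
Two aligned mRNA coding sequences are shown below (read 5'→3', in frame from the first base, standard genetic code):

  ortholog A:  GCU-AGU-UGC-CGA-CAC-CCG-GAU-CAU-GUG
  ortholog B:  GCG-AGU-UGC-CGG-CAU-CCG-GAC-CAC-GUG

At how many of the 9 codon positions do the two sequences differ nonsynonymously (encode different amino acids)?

Codon 1: GCU Ala / GCG Ala — synonymous.
Codon 2: AGU Ser / AGU Ser — identical.
Codon 3: UGC Cys / UGC Cys — identical.
Codon 4: CGA Arg / CGG Arg — synonymous.
Codon 5: CAC His / CAU His — synonymous.
Codon 6: CCG Pro / CCG Pro — identical.
Codon 7: GAU Asp / GAC Asp — synonymous.
Codon 8: CAU His / CAC His — synonymous.
Codon 9: GUG Val / GUG Val — identical.
Nonsynonymous differences: 0.

0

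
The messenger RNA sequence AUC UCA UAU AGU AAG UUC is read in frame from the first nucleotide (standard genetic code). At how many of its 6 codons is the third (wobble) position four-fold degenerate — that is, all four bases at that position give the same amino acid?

Codon 1 AUC (Ile): third position 3-fold.
Codon 2 UCA (Ser): third position 4-fold.
Codon 3 UAU (Tyr): third position 2-fold.
Codon 4 AGU (Ser): third position 2-fold.
Codon 5 AAG (Lys): third position 2-fold.
Codon 6 UUC (Phe): third position 2-fold.
Four-fold degenerate third positions: 1.

1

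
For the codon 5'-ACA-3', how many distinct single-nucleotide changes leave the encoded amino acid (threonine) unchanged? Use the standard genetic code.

Position 1: none → 0 synonymous.
Position 2: none → 0 synonymous.
Position 3: ACT, ACC, ACG → 3 synonymous.
Total: 0 + 0 + 3 = 3.

3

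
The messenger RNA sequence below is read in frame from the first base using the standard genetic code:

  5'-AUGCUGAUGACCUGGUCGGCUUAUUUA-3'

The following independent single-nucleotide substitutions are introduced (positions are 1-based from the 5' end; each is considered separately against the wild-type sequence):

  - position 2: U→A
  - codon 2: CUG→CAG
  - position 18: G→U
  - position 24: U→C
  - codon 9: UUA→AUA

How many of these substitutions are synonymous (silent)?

2

Codon 1: AUG (Met) → AAG (Lys) — missense.
Codon 2: CUG (Leu) → CAG (Gln) — missense.
Codon 6: UCG (Ser) → UCU (Ser) — synonymous.
Codon 8: UAU (Tyr) → UAC (Tyr) — synonymous.
Codon 9: UUA (Leu) → AUA (Ile) — missense.
Synonymous: 2 of 5.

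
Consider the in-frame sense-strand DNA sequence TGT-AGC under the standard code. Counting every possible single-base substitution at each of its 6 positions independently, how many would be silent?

Codon 1 (TGT, Cys): 1 synonymous substitution.
Codon 2 (AGC, Ser): 1 synonymous substitution.
Total: 1 + 1 = 2.

2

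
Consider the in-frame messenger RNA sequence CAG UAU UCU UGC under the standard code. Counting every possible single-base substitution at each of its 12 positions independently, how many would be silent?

Codon 1 (CAG, Gln): 1 synonymous substitution.
Codon 2 (UAU, Tyr): 1 synonymous substitution.
Codon 3 (UCU, Ser): 3 synonymous substitutions.
Codon 4 (UGC, Cys): 1 synonymous substitution.
Total: 1 + 1 + 3 + 1 = 6.

6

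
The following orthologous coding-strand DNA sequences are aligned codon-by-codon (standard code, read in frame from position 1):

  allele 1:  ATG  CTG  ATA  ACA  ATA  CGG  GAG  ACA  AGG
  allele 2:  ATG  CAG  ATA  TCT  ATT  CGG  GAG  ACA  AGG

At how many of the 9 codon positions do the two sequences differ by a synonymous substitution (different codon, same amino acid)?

Codon 1: ATG Met / ATG Met — identical.
Codon 2: CTG Leu / CAG Gln — nonsynonymous.
Codon 3: ATA Ile / ATA Ile — identical.
Codon 4: ACA Thr / TCT Ser — nonsynonymous.
Codon 5: ATA Ile / ATT Ile — synonymous.
Codon 6: CGG Arg / CGG Arg — identical.
Codon 7: GAG Glu / GAG Glu — identical.
Codon 8: ACA Thr / ACA Thr — identical.
Codon 9: AGG Arg / AGG Arg — identical.
Synonymous differences: 1.

1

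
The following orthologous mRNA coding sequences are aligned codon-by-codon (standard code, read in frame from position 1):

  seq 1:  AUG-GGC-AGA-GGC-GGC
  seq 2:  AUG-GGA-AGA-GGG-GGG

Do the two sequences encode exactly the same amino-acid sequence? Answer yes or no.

yes

Codon 1: AUG Met / AUG Met — identical.
Codon 2: GGC Gly / GGA Gly — synonymous.
Codon 3: AGA Arg / AGA Arg — identical.
Codon 4: GGC Gly / GGG Gly — synonymous.
Codon 5: GGC Gly / GGG Gly — synonymous.
Nonsynonymous differences: 0 → same protein.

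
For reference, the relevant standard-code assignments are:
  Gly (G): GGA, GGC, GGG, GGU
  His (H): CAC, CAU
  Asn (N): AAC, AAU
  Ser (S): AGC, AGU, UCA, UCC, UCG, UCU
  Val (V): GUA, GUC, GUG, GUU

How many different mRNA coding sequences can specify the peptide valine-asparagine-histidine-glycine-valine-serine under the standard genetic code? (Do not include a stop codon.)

1536

Val: 4 codons.
Asn: 2 codons.
His: 2 codons.
Gly: 4 codons.
Val: 4 codons.
Ser: 6 codons.
4 × 2 × 2 × 4 × 4 × 6 = 1536.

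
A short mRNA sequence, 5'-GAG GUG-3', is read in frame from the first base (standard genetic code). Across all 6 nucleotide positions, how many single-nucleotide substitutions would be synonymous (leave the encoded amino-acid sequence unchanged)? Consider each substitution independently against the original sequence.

Codon 1 (GAG, Glu): 1 synonymous substitution.
Codon 2 (GUG, Val): 3 synonymous substitutions.
Total: 1 + 3 = 4.

4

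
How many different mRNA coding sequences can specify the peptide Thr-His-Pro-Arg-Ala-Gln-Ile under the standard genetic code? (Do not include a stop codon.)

Thr: 4 codons.
His: 2 codons.
Pro: 4 codons.
Arg: 6 codons.
Ala: 4 codons.
Gln: 2 codons.
Ile: 3 codons.
4 × 2 × 4 × 6 × 4 × 2 × 3 = 4608.

4608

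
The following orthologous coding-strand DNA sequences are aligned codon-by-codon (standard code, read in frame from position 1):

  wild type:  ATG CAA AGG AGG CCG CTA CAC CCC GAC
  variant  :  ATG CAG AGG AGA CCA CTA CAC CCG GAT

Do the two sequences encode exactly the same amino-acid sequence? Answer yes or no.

Codon 1: ATG Met / ATG Met — identical.
Codon 2: CAA Gln / CAG Gln — synonymous.
Codon 3: AGG Arg / AGG Arg — identical.
Codon 4: AGG Arg / AGA Arg — synonymous.
Codon 5: CCG Pro / CCA Pro — synonymous.
Codon 6: CTA Leu / CTA Leu — identical.
Codon 7: CAC His / CAC His — identical.
Codon 8: CCC Pro / CCG Pro — synonymous.
Codon 9: GAC Asp / GAT Asp — synonymous.
Nonsynonymous differences: 0 → same protein.

yes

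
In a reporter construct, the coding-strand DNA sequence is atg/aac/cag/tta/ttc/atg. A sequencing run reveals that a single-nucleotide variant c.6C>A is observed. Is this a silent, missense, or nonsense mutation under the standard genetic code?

missense

Position 6 falls in codon 2: AAC → Asn.
After the substitution the codon is AAA → Lys.
Asn ≠ Lys, so this is a missense mutation.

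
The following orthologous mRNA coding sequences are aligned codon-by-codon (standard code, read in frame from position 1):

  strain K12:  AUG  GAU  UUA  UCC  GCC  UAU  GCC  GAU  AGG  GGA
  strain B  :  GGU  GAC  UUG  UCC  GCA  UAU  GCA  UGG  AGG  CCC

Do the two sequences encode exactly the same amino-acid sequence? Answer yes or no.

Codon 1: AUG Met / GGU Gly — nonsynonymous.
Codon 2: GAU Asp / GAC Asp — synonymous.
Codon 3: UUA Leu / UUG Leu — synonymous.
Codon 4: UCC Ser / UCC Ser — identical.
Codon 5: GCC Ala / GCA Ala — synonymous.
Codon 6: UAU Tyr / UAU Tyr — identical.
Codon 7: GCC Ala / GCA Ala — synonymous.
Codon 8: GAU Asp / UGG Trp — nonsynonymous.
Codon 9: AGG Arg / AGG Arg — identical.
Codon 10: GGA Gly / CCC Pro — nonsynonymous.
Nonsynonymous differences: 3 → different protein.

no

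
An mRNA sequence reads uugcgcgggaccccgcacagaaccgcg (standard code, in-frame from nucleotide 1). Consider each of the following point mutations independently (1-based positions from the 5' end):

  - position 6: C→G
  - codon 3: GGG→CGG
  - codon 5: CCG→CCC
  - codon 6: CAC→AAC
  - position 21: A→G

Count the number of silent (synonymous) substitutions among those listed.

Codon 2: CGC (Arg) → CGG (Arg) — synonymous.
Codon 3: GGG (Gly) → CGG (Arg) — missense.
Codon 5: CCG (Pro) → CCC (Pro) — synonymous.
Codon 6: CAC (His) → AAC (Asn) — missense.
Codon 7: AGA (Arg) → AGG (Arg) — synonymous.
Synonymous: 3 of 5.

3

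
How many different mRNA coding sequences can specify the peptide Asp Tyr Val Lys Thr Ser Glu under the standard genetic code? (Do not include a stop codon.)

Asp: 2 codons.
Tyr: 2 codons.
Val: 4 codons.
Lys: 2 codons.
Thr: 4 codons.
Ser: 6 codons.
Glu: 2 codons.
2 × 2 × 4 × 2 × 4 × 6 × 2 = 1536.

1536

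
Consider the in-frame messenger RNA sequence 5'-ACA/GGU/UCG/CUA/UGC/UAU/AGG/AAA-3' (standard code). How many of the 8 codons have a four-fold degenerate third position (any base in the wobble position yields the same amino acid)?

Codon 1 ACA (Thr): third position 4-fold.
Codon 2 GGU (Gly): third position 4-fold.
Codon 3 UCG (Ser): third position 4-fold.
Codon 4 CUA (Leu): third position 4-fold.
Codon 5 UGC (Cys): third position 2-fold.
Codon 6 UAU (Tyr): third position 2-fold.
Codon 7 AGG (Arg): third position 2-fold.
Codon 8 AAA (Lys): third position 2-fold.
Four-fold degenerate third positions: 4.

4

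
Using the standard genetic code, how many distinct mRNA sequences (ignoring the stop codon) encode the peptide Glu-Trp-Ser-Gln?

24

Glu: 2 codons.
Trp: 1 codon.
Ser: 6 codons.
Gln: 2 codons.
2 × 1 × 6 × 2 = 24.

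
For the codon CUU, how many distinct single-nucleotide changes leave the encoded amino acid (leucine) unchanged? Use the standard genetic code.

3

Position 1: none → 0 synonymous.
Position 2: none → 0 synonymous.
Position 3: CUC, CUA, CUG → 3 synonymous.
Total: 0 + 0 + 3 = 3.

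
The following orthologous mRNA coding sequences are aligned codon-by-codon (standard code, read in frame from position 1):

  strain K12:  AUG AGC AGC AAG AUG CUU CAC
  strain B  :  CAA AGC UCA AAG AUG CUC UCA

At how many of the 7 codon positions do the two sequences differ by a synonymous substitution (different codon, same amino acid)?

2

Codon 1: AUG Met / CAA Gln — nonsynonymous.
Codon 2: AGC Ser / AGC Ser — identical.
Codon 3: AGC Ser / UCA Ser — synonymous.
Codon 4: AAG Lys / AAG Lys — identical.
Codon 5: AUG Met / AUG Met — identical.
Codon 6: CUU Leu / CUC Leu — synonymous.
Codon 7: CAC His / UCA Ser — nonsynonymous.
Synonymous differences: 2.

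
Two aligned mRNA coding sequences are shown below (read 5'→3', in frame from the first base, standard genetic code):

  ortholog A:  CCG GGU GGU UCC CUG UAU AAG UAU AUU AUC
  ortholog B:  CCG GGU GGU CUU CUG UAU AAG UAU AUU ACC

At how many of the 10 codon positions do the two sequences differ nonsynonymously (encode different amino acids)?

Codon 1: CCG Pro / CCG Pro — identical.
Codon 2: GGU Gly / GGU Gly — identical.
Codon 3: GGU Gly / GGU Gly — identical.
Codon 4: UCC Ser / CUU Leu — nonsynonymous.
Codon 5: CUG Leu / CUG Leu — identical.
Codon 6: UAU Tyr / UAU Tyr — identical.
Codon 7: AAG Lys / AAG Lys — identical.
Codon 8: UAU Tyr / UAU Tyr — identical.
Codon 9: AUU Ile / AUU Ile — identical.
Codon 10: AUC Ile / ACC Thr — nonsynonymous.
Nonsynonymous differences: 2.

2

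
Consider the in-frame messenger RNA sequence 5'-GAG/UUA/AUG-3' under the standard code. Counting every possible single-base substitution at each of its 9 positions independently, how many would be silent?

3

Codon 1 (GAG, Glu): 1 synonymous substitution.
Codon 2 (UUA, Leu): 2 synonymous substitutions.
Codon 3 (AUG, Met): 0 synonymous substitutions.
Total: 1 + 2 + 0 = 3.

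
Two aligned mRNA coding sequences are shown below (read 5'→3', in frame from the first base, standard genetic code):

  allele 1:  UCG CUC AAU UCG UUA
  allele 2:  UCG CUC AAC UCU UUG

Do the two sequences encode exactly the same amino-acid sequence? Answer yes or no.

Codon 1: UCG Ser / UCG Ser — identical.
Codon 2: CUC Leu / CUC Leu — identical.
Codon 3: AAU Asn / AAC Asn — synonymous.
Codon 4: UCG Ser / UCU Ser — synonymous.
Codon 5: UUA Leu / UUG Leu — synonymous.
Nonsynonymous differences: 0 → same protein.

yes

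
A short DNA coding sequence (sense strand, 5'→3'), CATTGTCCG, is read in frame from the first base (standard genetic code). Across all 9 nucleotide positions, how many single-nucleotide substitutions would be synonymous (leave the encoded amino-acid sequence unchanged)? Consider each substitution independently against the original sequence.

5

Codon 1 (CAT, His): 1 synonymous substitution.
Codon 2 (TGT, Cys): 1 synonymous substitution.
Codon 3 (CCG, Pro): 3 synonymous substitutions.
Total: 1 + 1 + 3 = 5.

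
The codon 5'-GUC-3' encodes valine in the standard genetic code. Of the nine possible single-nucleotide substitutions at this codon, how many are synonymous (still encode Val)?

Position 1: none → 0 synonymous.
Position 2: none → 0 synonymous.
Position 3: GUU, GUA, GUG → 3 synonymous.
Total: 0 + 0 + 3 = 3.

3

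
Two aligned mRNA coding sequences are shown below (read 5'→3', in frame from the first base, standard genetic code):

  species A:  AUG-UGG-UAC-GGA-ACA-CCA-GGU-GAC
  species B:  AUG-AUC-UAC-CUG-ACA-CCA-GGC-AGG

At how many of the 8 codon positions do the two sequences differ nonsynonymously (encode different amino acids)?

3

Codon 1: AUG Met / AUG Met — identical.
Codon 2: UGG Trp / AUC Ile — nonsynonymous.
Codon 3: UAC Tyr / UAC Tyr — identical.
Codon 4: GGA Gly / CUG Leu — nonsynonymous.
Codon 5: ACA Thr / ACA Thr — identical.
Codon 6: CCA Pro / CCA Pro — identical.
Codon 7: GGU Gly / GGC Gly — synonymous.
Codon 8: GAC Asp / AGG Arg — nonsynonymous.
Nonsynonymous differences: 3.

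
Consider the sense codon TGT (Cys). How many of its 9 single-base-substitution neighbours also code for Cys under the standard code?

Position 1: none → 0 synonymous.
Position 2: none → 0 synonymous.
Position 3: TGC → 1 synonymous.
Total: 0 + 0 + 1 = 1.

1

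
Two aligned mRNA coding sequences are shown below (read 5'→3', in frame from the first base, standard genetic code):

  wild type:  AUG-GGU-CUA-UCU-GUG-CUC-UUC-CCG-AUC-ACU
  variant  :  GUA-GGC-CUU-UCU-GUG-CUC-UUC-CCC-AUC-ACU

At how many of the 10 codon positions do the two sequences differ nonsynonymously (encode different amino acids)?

1

Codon 1: AUG Met / GUA Val — nonsynonymous.
Codon 2: GGU Gly / GGC Gly — synonymous.
Codon 3: CUA Leu / CUU Leu — synonymous.
Codon 4: UCU Ser / UCU Ser — identical.
Codon 5: GUG Val / GUG Val — identical.
Codon 6: CUC Leu / CUC Leu — identical.
Codon 7: UUC Phe / UUC Phe — identical.
Codon 8: CCG Pro / CCC Pro — synonymous.
Codon 9: AUC Ile / AUC Ile — identical.
Codon 10: ACU Thr / ACU Thr — identical.
Nonsynonymous differences: 1.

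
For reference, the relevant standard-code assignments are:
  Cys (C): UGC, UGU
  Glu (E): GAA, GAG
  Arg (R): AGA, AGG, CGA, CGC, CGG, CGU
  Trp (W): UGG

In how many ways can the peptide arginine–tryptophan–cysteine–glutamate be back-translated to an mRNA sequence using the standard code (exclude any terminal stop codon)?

24

Arg: 6 codons.
Trp: 1 codon.
Cys: 2 codons.
Glu: 2 codons.
6 × 1 × 2 × 2 = 24.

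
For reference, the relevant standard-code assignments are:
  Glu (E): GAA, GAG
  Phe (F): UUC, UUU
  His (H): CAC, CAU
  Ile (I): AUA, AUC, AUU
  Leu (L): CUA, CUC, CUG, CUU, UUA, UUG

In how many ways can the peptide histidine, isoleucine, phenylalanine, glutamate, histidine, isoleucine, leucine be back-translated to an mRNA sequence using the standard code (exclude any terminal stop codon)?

His: 2 codons.
Ile: 3 codons.
Phe: 2 codons.
Glu: 2 codons.
His: 2 codons.
Ile: 3 codons.
Leu: 6 codons.
2 × 3 × 2 × 2 × 2 × 3 × 6 = 864.

864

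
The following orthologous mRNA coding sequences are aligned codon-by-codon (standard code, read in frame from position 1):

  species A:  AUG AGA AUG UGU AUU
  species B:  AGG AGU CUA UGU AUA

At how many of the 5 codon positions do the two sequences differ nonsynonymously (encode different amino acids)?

Codon 1: AUG Met / AGG Arg — nonsynonymous.
Codon 2: AGA Arg / AGU Ser — nonsynonymous.
Codon 3: AUG Met / CUA Leu — nonsynonymous.
Codon 4: UGU Cys / UGU Cys — identical.
Codon 5: AUU Ile / AUA Ile — synonymous.
Nonsynonymous differences: 3.

3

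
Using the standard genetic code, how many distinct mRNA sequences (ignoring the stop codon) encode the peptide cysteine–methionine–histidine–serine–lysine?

Cys: 2 codons.
Met: 1 codon.
His: 2 codons.
Ser: 6 codons.
Lys: 2 codons.
2 × 1 × 2 × 6 × 2 = 48.

48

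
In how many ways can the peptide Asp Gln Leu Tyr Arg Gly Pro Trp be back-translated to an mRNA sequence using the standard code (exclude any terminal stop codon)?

4608

Asp: 2 codons.
Gln: 2 codons.
Leu: 6 codons.
Tyr: 2 codons.
Arg: 6 codons.
Gly: 4 codons.
Pro: 4 codons.
Trp: 1 codon.
2 × 2 × 6 × 2 × 6 × 4 × 4 × 1 = 4608.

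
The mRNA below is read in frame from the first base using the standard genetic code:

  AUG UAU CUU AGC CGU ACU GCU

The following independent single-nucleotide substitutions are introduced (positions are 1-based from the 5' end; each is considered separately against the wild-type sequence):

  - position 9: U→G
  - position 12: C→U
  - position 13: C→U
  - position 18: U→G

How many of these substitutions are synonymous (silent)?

3

Codon 3: CUU (Leu) → CUG (Leu) — synonymous.
Codon 4: AGC (Ser) → AGU (Ser) — synonymous.
Codon 5: CGU (Arg) → UGU (Cys) — missense.
Codon 6: ACU (Thr) → ACG (Thr) — synonymous.
Synonymous: 3 of 4.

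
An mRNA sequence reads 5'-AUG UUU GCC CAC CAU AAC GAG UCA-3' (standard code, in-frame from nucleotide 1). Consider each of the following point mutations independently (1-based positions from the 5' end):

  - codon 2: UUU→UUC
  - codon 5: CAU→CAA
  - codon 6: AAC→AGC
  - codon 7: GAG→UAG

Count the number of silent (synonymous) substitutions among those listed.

1

Codon 2: UUU (Phe) → UUC (Phe) — synonymous.
Codon 5: CAU (His) → CAA (Gln) — missense.
Codon 6: AAC (Asn) → AGC (Ser) — missense.
Codon 7: GAG (Glu) → UAG (Stop) — nonsense.
Synonymous: 1 of 4.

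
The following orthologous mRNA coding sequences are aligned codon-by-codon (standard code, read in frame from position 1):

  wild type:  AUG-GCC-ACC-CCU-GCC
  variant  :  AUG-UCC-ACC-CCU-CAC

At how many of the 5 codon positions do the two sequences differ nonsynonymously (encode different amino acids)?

Codon 1: AUG Met / AUG Met — identical.
Codon 2: GCC Ala / UCC Ser — nonsynonymous.
Codon 3: ACC Thr / ACC Thr — identical.
Codon 4: CCU Pro / CCU Pro — identical.
Codon 5: GCC Ala / CAC His — nonsynonymous.
Nonsynonymous differences: 2.

2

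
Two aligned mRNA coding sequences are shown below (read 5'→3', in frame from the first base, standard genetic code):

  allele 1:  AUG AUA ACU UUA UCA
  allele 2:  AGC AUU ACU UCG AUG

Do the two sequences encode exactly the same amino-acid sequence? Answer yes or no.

no

Codon 1: AUG Met / AGC Ser — nonsynonymous.
Codon 2: AUA Ile / AUU Ile — synonymous.
Codon 3: ACU Thr / ACU Thr — identical.
Codon 4: UUA Leu / UCG Ser — nonsynonymous.
Codon 5: UCA Ser / AUG Met — nonsynonymous.
Nonsynonymous differences: 3 → different protein.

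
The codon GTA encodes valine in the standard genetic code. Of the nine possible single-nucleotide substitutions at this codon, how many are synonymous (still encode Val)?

Position 1: none → 0 synonymous.
Position 2: none → 0 synonymous.
Position 3: GTT, GTC, GTG → 3 synonymous.
Total: 0 + 0 + 3 = 3.

3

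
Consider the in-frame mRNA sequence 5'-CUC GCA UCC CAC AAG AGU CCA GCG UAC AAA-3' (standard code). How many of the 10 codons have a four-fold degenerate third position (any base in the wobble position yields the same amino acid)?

5

Codon 1 CUC (Leu): third position 4-fold.
Codon 2 GCA (Ala): third position 4-fold.
Codon 3 UCC (Ser): third position 4-fold.
Codon 4 CAC (His): third position 2-fold.
Codon 5 AAG (Lys): third position 2-fold.
Codon 6 AGU (Ser): third position 2-fold.
Codon 7 CCA (Pro): third position 4-fold.
Codon 8 GCG (Ala): third position 4-fold.
Codon 9 UAC (Tyr): third position 2-fold.
Codon 10 AAA (Lys): third position 2-fold.
Four-fold degenerate third positions: 5.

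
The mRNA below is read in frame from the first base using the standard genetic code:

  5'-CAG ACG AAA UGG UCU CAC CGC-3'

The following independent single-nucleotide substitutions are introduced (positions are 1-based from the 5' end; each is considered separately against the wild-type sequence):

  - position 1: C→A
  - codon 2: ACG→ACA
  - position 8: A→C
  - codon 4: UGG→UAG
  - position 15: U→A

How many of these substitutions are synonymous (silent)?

Codon 1: CAG (Gln) → AAG (Lys) — missense.
Codon 2: ACG (Thr) → ACA (Thr) — synonymous.
Codon 3: AAA (Lys) → ACA (Thr) — missense.
Codon 4: UGG (Trp) → UAG (Stop) — nonsense.
Codon 5: UCU (Ser) → UCA (Ser) — synonymous.
Synonymous: 2 of 5.

2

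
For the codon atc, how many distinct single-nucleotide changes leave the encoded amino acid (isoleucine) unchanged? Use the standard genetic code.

2

Position 1: none → 0 synonymous.
Position 2: none → 0 synonymous.
Position 3: ATT, ATA → 2 synonymous.
Total: 0 + 0 + 2 = 2.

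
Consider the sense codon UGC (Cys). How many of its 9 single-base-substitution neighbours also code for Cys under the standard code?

1

Position 1: none → 0 synonymous.
Position 2: none → 0 synonymous.
Position 3: UGU → 1 synonymous.
Total: 0 + 0 + 1 = 1.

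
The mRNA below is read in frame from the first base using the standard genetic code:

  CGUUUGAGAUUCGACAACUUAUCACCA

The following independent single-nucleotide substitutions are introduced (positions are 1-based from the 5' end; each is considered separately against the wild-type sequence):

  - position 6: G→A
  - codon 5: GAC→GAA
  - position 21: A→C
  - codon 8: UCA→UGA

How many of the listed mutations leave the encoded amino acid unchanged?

1

Codon 2: UUG (Leu) → UUA (Leu) — synonymous.
Codon 5: GAC (Asp) → GAA (Glu) — missense.
Codon 7: UUA (Leu) → UUC (Phe) — missense.
Codon 8: UCA (Ser) → UGA (Stop) — nonsense.
Synonymous: 1 of 4.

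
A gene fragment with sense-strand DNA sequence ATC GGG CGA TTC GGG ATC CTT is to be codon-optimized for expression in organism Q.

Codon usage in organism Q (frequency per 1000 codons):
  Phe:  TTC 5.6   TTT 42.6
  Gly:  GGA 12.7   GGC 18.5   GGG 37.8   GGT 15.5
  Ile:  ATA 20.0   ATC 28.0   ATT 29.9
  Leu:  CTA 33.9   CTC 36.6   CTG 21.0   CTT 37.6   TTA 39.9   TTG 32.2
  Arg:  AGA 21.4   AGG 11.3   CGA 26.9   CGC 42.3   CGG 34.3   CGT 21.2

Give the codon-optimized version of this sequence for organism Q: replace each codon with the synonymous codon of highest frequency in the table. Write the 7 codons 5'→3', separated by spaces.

Codon 1 (Ile): best is ATT at 29.9.
Codon 2 (Gly): best is GGG at 37.8.
Codon 3 (Arg): best is CGC at 42.3.
Codon 4 (Phe): best is TTT at 42.6.
Codon 5 (Gly): best is GGG at 37.8.
Codon 6 (Ile): best is ATT at 29.9.
Codon 7 (Leu): best is TTA at 39.9.

ATT GGG CGC TTT GGG ATT TTA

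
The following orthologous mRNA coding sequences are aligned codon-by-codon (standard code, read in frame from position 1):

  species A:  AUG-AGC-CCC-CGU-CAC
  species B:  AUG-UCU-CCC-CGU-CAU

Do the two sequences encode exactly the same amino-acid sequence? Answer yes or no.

Codon 1: AUG Met / AUG Met — identical.
Codon 2: AGC Ser / UCU Ser — synonymous.
Codon 3: CCC Pro / CCC Pro — identical.
Codon 4: CGU Arg / CGU Arg — identical.
Codon 5: CAC His / CAU His — synonymous.
Nonsynonymous differences: 0 → same protein.

yes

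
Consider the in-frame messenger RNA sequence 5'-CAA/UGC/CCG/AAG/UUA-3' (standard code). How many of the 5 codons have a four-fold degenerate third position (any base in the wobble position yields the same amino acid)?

Codon 1 CAA (Gln): third position 2-fold.
Codon 2 UGC (Cys): third position 2-fold.
Codon 3 CCG (Pro): third position 4-fold.
Codon 4 AAG (Lys): third position 2-fold.
Codon 5 UUA (Leu): third position 2-fold.
Four-fold degenerate third positions: 1.

1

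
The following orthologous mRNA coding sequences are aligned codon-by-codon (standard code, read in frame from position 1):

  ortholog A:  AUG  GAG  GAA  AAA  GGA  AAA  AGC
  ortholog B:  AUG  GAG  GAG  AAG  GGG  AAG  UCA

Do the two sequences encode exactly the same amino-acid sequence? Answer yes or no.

yes

Codon 1: AUG Met / AUG Met — identical.
Codon 2: GAG Glu / GAG Glu — identical.
Codon 3: GAA Glu / GAG Glu — synonymous.
Codon 4: AAA Lys / AAG Lys — synonymous.
Codon 5: GGA Gly / GGG Gly — synonymous.
Codon 6: AAA Lys / AAG Lys — synonymous.
Codon 7: AGC Ser / UCA Ser — synonymous.
Nonsynonymous differences: 0 → same protein.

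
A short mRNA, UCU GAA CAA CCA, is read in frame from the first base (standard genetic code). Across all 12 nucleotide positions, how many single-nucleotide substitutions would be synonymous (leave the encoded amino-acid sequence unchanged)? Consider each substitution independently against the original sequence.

Codon 1 (UCU, Ser): 3 synonymous substitutions.
Codon 2 (GAA, Glu): 1 synonymous substitution.
Codon 3 (CAA, Gln): 1 synonymous substitution.
Codon 4 (CCA, Pro): 3 synonymous substitutions.
Total: 3 + 1 + 1 + 3 = 8.

8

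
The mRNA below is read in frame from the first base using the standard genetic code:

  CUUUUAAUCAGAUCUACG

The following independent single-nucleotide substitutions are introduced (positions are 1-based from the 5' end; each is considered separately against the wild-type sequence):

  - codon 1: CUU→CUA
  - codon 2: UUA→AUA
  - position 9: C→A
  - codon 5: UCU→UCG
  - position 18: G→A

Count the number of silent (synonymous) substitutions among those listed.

4

Codon 1: CUU (Leu) → CUA (Leu) — synonymous.
Codon 2: UUA (Leu) → AUA (Ile) — missense.
Codon 3: AUC (Ile) → AUA (Ile) — synonymous.
Codon 5: UCU (Ser) → UCG (Ser) — synonymous.
Codon 6: ACG (Thr) → ACA (Thr) — synonymous.
Synonymous: 4 of 5.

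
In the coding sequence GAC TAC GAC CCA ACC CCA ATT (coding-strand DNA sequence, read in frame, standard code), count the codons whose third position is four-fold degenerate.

Codon 1 GAC (Asp): third position 2-fold.
Codon 2 TAC (Tyr): third position 2-fold.
Codon 3 GAC (Asp): third position 2-fold.
Codon 4 CCA (Pro): third position 4-fold.
Codon 5 ACC (Thr): third position 4-fold.
Codon 6 CCA (Pro): third position 4-fold.
Codon 7 ATT (Ile): third position 3-fold.
Four-fold degenerate third positions: 3.

3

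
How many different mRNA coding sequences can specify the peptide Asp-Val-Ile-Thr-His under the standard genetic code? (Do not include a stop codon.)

192

Asp: 2 codons.
Val: 4 codons.
Ile: 3 codons.
Thr: 4 codons.
His: 2 codons.
2 × 4 × 3 × 4 × 2 = 192.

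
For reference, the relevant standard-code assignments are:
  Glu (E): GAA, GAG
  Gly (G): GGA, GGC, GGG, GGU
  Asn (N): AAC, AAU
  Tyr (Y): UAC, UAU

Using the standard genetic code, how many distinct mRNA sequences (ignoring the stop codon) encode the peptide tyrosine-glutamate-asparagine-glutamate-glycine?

64

Tyr: 2 codons.
Glu: 2 codons.
Asn: 2 codons.
Glu: 2 codons.
Gly: 4 codons.
2 × 2 × 2 × 2 × 4 = 64.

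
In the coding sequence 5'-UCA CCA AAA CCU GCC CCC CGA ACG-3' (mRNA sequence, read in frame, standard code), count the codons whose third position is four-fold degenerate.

Codon 1 UCA (Ser): third position 4-fold.
Codon 2 CCA (Pro): third position 4-fold.
Codon 3 AAA (Lys): third position 2-fold.
Codon 4 CCU (Pro): third position 4-fold.
Codon 5 GCC (Ala): third position 4-fold.
Codon 6 CCC (Pro): third position 4-fold.
Codon 7 CGA (Arg): third position 4-fold.
Codon 8 ACG (Thr): third position 4-fold.
Four-fold degenerate third positions: 7.

7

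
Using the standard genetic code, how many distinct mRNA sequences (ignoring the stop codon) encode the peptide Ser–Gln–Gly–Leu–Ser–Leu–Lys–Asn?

41472

Ser: 6 codons.
Gln: 2 codons.
Gly: 4 codons.
Leu: 6 codons.
Ser: 6 codons.
Leu: 6 codons.
Lys: 2 codons.
Asn: 2 codons.
6 × 2 × 4 × 6 × 6 × 6 × 2 × 2 = 41472.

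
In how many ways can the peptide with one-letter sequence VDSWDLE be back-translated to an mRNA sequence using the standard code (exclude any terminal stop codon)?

1152

Val: 4 codons.
Asp: 2 codons.
Ser: 6 codons.
Trp: 1 codon.
Asp: 2 codons.
Leu: 6 codons.
Glu: 2 codons.
4 × 2 × 6 × 1 × 2 × 6 × 2 = 1152.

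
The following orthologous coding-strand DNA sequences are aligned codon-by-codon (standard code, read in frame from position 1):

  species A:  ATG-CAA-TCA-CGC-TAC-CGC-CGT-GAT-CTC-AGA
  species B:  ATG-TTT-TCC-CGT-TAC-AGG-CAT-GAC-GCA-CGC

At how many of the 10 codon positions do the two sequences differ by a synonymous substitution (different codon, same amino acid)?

Codon 1: ATG Met / ATG Met — identical.
Codon 2: CAA Gln / TTT Phe — nonsynonymous.
Codon 3: TCA Ser / TCC Ser — synonymous.
Codon 4: CGC Arg / CGT Arg — synonymous.
Codon 5: TAC Tyr / TAC Tyr — identical.
Codon 6: CGC Arg / AGG Arg — synonymous.
Codon 7: CGT Arg / CAT His — nonsynonymous.
Codon 8: GAT Asp / GAC Asp — synonymous.
Codon 9: CTC Leu / GCA Ala — nonsynonymous.
Codon 10: AGA Arg / CGC Arg — synonymous.
Synonymous differences: 5.

5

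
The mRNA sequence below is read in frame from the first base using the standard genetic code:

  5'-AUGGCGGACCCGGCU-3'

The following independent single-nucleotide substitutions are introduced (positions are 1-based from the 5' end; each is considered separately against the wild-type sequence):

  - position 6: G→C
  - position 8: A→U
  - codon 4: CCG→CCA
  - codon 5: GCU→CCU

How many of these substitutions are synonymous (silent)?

Codon 2: GCG (Ala) → GCC (Ala) — synonymous.
Codon 3: GAC (Asp) → GUC (Val) — missense.
Codon 4: CCG (Pro) → CCA (Pro) — synonymous.
Codon 5: GCU (Ala) → CCU (Pro) — missense.
Synonymous: 2 of 4.

2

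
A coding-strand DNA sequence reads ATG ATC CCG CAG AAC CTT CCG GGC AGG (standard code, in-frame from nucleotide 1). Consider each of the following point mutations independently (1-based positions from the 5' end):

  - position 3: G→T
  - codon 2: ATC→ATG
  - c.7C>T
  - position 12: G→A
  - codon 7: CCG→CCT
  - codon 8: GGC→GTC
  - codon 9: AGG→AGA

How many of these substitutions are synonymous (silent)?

3

Codon 1: ATG (Met) → ATT (Ile) — missense.
Codon 2: ATC (Ile) → ATG (Met) — missense.
Codon 3: CCG (Pro) → TCG (Ser) — missense.
Codon 4: CAG (Gln) → CAA (Gln) — synonymous.
Codon 7: CCG (Pro) → CCT (Pro) — synonymous.
Codon 8: GGC (Gly) → GTC (Val) — missense.
Codon 9: AGG (Arg) → AGA (Arg) — synonymous.
Synonymous: 3 of 7.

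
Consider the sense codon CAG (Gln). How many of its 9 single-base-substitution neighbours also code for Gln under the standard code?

Position 1: none → 0 synonymous.
Position 2: none → 0 synonymous.
Position 3: CAA → 1 synonymous.
Total: 0 + 0 + 1 = 1.

1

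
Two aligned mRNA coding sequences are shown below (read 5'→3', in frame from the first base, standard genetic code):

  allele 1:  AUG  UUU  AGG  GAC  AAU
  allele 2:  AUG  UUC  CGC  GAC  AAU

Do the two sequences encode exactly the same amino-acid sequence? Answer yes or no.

Codon 1: AUG Met / AUG Met — identical.
Codon 2: UUU Phe / UUC Phe — synonymous.
Codon 3: AGG Arg / CGC Arg — synonymous.
Codon 4: GAC Asp / GAC Asp — identical.
Codon 5: AAU Asn / AAU Asn — identical.
Nonsynonymous differences: 0 → same protein.

yes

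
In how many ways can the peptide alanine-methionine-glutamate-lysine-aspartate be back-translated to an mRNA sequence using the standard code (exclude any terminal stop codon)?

32

Ala: 4 codons.
Met: 1 codon.
Glu: 2 codons.
Lys: 2 codons.
Asp: 2 codons.
4 × 1 × 2 × 2 × 2 = 32.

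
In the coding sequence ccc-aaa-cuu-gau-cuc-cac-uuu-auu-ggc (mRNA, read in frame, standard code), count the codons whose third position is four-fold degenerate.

Codon 1 CCC (Pro): third position 4-fold.
Codon 2 AAA (Lys): third position 2-fold.
Codon 3 CUU (Leu): third position 4-fold.
Codon 4 GAU (Asp): third position 2-fold.
Codon 5 CUC (Leu): third position 4-fold.
Codon 6 CAC (His): third position 2-fold.
Codon 7 UUU (Phe): third position 2-fold.
Codon 8 AUU (Ile): third position 3-fold.
Codon 9 GGC (Gly): third position 4-fold.
Four-fold degenerate third positions: 4.

4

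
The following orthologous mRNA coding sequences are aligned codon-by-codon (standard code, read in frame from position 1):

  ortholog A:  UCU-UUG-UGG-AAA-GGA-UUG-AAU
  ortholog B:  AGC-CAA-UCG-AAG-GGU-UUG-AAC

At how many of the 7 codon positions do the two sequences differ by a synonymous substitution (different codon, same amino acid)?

4

Codon 1: UCU Ser / AGC Ser — synonymous.
Codon 2: UUG Leu / CAA Gln — nonsynonymous.
Codon 3: UGG Trp / UCG Ser — nonsynonymous.
Codon 4: AAA Lys / AAG Lys — synonymous.
Codon 5: GGA Gly / GGU Gly — synonymous.
Codon 6: UUG Leu / UUG Leu — identical.
Codon 7: AAU Asn / AAC Asn — synonymous.
Synonymous differences: 4.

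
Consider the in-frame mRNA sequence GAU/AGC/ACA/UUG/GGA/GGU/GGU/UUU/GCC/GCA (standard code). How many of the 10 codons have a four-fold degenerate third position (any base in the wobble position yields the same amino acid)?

6

Codon 1 GAU (Asp): third position 2-fold.
Codon 2 AGC (Ser): third position 2-fold.
Codon 3 ACA (Thr): third position 4-fold.
Codon 4 UUG (Leu): third position 2-fold.
Codon 5 GGA (Gly): third position 4-fold.
Codon 6 GGU (Gly): third position 4-fold.
Codon 7 GGU (Gly): third position 4-fold.
Codon 8 UUU (Phe): third position 2-fold.
Codon 9 GCC (Ala): third position 4-fold.
Codon 10 GCA (Ala): third position 4-fold.
Four-fold degenerate third positions: 6.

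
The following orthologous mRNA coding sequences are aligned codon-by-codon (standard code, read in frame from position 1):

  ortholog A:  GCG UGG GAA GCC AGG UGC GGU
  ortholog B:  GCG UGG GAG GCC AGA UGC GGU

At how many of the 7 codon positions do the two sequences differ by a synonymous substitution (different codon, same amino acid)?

2

Codon 1: GCG Ala / GCG Ala — identical.
Codon 2: UGG Trp / UGG Trp — identical.
Codon 3: GAA Glu / GAG Glu — synonymous.
Codon 4: GCC Ala / GCC Ala — identical.
Codon 5: AGG Arg / AGA Arg — synonymous.
Codon 6: UGC Cys / UGC Cys — identical.
Codon 7: GGU Gly / GGU Gly — identical.
Synonymous differences: 2.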